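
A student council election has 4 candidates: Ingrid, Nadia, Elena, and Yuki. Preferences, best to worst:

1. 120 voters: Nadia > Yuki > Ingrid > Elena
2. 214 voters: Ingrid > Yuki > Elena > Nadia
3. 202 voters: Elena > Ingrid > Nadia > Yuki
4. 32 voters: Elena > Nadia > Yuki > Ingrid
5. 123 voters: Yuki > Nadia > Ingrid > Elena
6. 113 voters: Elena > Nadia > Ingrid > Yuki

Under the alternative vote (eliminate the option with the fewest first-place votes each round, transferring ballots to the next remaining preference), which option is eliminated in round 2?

Round 1: Ingrid 214, Nadia 120, Elena 347, Yuki 123. Eliminate Nadia.
Round 2: Ingrid 214, Elena 347, Yuki 243. Eliminate Ingrid.

Ingrid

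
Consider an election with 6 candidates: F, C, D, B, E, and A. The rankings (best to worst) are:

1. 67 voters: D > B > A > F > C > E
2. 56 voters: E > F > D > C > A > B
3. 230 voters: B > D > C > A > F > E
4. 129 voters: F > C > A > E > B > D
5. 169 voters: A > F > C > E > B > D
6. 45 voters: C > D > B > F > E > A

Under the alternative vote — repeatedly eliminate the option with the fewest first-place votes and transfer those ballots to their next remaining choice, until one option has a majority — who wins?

Round 1: F 129, C 45, D 67, B 230, E 56, A 169. Eliminate C.
Round 2: F 129, D 112, B 230, E 56, A 169. Eliminate E.
Round 3: F 185, D 112, B 230, A 169. Eliminate D.
Round 4: F 185, B 342, A 169. Eliminate A.
Round 5: F 354, B 342. F has a majority.

F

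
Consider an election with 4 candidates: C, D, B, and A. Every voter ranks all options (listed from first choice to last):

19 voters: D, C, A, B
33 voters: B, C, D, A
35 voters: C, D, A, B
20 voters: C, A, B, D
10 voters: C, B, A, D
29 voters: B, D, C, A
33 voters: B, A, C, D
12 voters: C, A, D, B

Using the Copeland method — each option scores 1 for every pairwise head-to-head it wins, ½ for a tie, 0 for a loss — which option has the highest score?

C: beats D, B, and A → score 3.
D: beats A; loses to C and B → score 1.
B: beats D and A; loses to C → score 2.
A: loses to C, D, and B → score 0.
C has the best pairwise record.

C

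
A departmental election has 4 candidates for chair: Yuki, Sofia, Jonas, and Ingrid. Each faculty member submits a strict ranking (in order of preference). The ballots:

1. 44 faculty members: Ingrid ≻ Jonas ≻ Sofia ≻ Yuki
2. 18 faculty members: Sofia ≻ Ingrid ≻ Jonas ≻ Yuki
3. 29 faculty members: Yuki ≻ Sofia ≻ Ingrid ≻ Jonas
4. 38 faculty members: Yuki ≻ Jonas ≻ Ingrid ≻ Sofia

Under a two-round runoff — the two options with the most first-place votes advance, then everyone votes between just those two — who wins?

Yuki

Round 1 first-place votes: Yuki 67, Sofia 18, Jonas 0, Ingrid 44.
Yuki and Ingrid advance.
Runoff: Yuki is preferred to Ingrid by 67 voters; Ingrid by 62.
Yuki wins the runoff.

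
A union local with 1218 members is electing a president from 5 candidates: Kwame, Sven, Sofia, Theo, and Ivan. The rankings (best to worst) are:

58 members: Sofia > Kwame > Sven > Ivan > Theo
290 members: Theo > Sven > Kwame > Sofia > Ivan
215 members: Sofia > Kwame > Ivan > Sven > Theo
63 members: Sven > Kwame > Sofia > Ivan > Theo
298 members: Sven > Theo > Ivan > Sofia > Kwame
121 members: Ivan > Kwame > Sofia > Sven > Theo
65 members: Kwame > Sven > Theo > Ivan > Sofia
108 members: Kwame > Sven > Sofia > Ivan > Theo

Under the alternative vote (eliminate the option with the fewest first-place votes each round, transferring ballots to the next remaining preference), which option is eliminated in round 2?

Round 1: Kwame 173, Sven 361, Sofia 273, Theo 290, Ivan 121. Eliminate Ivan.
Round 2: Kwame 294, Sven 361, Sofia 273, Theo 290. Eliminate Sofia.

Sofia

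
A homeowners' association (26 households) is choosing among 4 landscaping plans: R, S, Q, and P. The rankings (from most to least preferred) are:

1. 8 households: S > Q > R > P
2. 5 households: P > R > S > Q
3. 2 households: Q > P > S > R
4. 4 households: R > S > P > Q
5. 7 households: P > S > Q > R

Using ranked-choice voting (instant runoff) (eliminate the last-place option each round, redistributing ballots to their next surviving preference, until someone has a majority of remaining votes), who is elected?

Round 1: R 4, S 8, Q 2, P 12. Eliminate Q.
Round 2: R 4, S 8, P 14. P has a majority.

P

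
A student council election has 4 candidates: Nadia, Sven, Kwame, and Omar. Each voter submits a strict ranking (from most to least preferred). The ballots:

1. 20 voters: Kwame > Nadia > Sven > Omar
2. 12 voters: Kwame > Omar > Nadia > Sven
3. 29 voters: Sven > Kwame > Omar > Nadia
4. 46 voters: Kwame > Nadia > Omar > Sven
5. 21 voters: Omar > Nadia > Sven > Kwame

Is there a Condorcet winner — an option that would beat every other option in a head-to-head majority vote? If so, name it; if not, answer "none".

Kwame

Kwame vs Nadia: 107–21 for Kwame.
Kwame vs Sven: 78–50 for Kwame.
Kwame vs Omar: 107–21 for Kwame.
Kwame beats every other option head-to-head.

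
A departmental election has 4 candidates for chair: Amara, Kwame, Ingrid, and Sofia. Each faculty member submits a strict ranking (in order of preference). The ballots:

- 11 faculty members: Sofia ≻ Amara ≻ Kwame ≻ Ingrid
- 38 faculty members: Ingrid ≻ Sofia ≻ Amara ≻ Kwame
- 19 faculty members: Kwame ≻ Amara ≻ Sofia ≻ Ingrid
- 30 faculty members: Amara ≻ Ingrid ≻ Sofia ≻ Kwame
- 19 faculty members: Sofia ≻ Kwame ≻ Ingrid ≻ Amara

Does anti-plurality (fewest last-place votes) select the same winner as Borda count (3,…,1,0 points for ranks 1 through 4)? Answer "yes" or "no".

Anti-plurality — last-place votes: Amara 19, Kwame 68, Ingrid 30, Sofia 0. Winner: Sofia.
Borda — scores: Amara 188, Kwame 106, Ingrid 193, Sofia 215. Winner: Sofia.
The two methods agree.

yes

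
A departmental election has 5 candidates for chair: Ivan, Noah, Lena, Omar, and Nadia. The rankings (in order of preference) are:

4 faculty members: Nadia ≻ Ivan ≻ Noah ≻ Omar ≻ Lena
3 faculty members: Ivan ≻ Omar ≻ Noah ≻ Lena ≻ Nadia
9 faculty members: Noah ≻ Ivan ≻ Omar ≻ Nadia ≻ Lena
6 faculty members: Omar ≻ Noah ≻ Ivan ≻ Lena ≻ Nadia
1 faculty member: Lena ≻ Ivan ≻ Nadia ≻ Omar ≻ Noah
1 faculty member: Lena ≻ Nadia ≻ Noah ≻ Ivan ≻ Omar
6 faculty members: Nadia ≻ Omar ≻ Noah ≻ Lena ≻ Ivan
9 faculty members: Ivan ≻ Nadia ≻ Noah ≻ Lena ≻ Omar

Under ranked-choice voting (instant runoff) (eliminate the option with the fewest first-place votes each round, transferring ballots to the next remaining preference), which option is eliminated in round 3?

Round 1: Ivan 12, Noah 9, Lena 2, Omar 6, Nadia 10. Eliminate Lena.
Round 2: Ivan 13, Noah 9, Omar 6, Nadia 11. Eliminate Omar.
Round 3: Ivan 13, Noah 15, Nadia 11. Eliminate Nadia.

Nadia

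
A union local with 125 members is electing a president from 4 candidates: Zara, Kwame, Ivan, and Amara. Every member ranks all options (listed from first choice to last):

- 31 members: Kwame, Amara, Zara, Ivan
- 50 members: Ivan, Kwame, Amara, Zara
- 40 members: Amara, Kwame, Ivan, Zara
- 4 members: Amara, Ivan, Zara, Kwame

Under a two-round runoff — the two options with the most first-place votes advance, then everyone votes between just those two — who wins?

Round 1 first-place votes: Zara 0, Kwame 31, Ivan 50, Amara 44.
Ivan and Amara advance.
Runoff: Ivan is preferred to Amara by 50 voters; Amara by 75.
Amara wins the runoff.

Amara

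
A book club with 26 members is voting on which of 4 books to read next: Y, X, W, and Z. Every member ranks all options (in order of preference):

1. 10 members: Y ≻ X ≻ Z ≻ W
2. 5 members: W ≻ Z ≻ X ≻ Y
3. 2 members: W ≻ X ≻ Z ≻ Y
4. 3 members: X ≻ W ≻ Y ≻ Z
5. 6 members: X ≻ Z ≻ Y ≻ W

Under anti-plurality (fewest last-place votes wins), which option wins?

Last-place votes: Y 7, X 0, W 16, Z 3.
X is ranked last by the fewest voters, so X wins.

X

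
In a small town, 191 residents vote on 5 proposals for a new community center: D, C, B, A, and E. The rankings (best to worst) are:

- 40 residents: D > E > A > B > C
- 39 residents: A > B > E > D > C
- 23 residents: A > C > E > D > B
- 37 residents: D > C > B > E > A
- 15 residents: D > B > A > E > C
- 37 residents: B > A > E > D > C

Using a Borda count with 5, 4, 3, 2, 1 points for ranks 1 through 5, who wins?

A

D: 40·5 + 39·2 + 23·2 + 37·5 + 15·5 + 37·2 = 658
C: 40·1 + 39·1 + 23·4 + 37·4 + 15·1 + 37·1 = 371
B: 40·2 + 39·4 + 23·1 + 37·3 + 15·4 + 37·5 = 615
A: 40·3 + 39·5 + 23·5 + 37·1 + 15·3 + 37·4 = 660
E: 40·4 + 39·3 + 23·3 + 37·2 + 15·2 + 37·3 = 561
A has the highest Borda score (660).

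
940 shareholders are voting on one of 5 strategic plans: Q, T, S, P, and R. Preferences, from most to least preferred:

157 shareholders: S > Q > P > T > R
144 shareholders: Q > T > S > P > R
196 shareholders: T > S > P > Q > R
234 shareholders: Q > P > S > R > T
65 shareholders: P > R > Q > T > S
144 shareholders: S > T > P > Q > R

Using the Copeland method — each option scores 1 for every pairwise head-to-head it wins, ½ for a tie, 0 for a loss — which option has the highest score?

Q: beats T, P, and R; loses to S → score 3.
T: beats P and R; loses to Q and S → score 2.
S: beats Q, T, P, and R → score 4.
P: beats R; loses to Q, T, and S → score 1.
R: loses to Q, T, S, and P → score 0.
S has the best pairwise record.

S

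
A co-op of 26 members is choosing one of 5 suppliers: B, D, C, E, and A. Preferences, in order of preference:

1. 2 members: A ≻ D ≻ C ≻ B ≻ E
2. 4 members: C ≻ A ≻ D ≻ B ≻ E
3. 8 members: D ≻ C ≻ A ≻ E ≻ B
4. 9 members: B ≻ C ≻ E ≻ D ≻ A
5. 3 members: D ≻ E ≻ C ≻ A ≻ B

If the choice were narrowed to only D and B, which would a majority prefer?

D

Voters preferring D to B: 17; preferring B to D: 9.
D wins the head-to-head.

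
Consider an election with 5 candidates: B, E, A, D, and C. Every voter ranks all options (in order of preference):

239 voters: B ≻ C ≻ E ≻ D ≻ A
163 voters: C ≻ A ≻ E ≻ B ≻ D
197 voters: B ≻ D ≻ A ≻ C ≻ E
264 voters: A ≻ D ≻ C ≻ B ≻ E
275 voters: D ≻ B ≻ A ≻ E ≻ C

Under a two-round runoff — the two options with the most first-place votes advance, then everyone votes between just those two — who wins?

Round 1 first-place votes: B 436, E 0, A 264, D 275, C 163.
B and D advance.
Runoff: B is preferred to D by 599 voters; D by 539.
B wins the runoff.

B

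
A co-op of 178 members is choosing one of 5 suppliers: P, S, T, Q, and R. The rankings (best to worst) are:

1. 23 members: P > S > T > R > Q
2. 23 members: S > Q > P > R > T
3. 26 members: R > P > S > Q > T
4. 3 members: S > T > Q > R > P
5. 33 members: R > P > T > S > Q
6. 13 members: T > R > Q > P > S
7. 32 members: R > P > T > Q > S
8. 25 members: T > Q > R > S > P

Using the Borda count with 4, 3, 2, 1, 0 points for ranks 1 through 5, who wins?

R

P: 23·4 + 23·2 + 26·3 + 3·0 + 33·3 + 13·1 + 32·3 + 25·0 = 424
S: 23·3 + 23·4 + 26·2 + 3·4 + 33·1 + 13·0 + 32·0 + 25·1 = 283
T: 23·2 + 23·0 + 26·0 + 3·3 + 33·2 + 13·4 + 32·2 + 25·4 = 337
Q: 23·0 + 23·3 + 26·1 + 3·2 + 33·0 + 13·2 + 32·1 + 25·3 = 234
R: 23·1 + 23·1 + 26·4 + 3·1 + 33·4 + 13·3 + 32·4 + 25·2 = 502
R has the highest Borda score (502).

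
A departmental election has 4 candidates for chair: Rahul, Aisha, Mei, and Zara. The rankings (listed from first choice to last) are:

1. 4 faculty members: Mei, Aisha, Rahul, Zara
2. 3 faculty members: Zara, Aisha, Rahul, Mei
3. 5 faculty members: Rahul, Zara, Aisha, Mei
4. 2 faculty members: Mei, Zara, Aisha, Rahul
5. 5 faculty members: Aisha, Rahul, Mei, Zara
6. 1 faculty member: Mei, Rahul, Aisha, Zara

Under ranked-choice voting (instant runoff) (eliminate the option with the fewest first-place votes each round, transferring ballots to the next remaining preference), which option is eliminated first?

Zara

Round 1: Rahul 5, Aisha 5, Mei 7, Zara 3. Eliminate Zara.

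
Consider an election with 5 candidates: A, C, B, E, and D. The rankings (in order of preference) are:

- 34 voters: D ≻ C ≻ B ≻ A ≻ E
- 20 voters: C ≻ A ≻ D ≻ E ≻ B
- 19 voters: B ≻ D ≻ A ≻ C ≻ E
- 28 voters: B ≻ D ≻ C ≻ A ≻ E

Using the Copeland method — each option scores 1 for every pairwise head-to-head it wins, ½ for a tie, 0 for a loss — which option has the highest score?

A: beats E; loses to C, B, and D → score 1.
C: beats A, B, and E; loses to D → score 3.
B: beats A and E; loses to C and D → score 2.
E: loses to A, C, B, and D → score 0.
D: beats A, C, B, and E → score 4.
D has the best pairwise record.

D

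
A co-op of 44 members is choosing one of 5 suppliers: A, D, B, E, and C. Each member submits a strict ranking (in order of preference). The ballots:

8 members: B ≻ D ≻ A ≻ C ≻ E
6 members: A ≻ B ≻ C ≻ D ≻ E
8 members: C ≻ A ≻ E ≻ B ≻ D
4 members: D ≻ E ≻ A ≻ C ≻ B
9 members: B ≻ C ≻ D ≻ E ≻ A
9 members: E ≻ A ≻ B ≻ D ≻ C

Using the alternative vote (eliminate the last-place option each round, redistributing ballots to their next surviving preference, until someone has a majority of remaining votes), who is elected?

B

Round 1: A 6, D 4, B 17, E 9, C 8. Eliminate D.
Round 2: A 6, B 17, E 13, C 8. Eliminate A.
Round 3: B 23, E 13, C 8. B has a majority.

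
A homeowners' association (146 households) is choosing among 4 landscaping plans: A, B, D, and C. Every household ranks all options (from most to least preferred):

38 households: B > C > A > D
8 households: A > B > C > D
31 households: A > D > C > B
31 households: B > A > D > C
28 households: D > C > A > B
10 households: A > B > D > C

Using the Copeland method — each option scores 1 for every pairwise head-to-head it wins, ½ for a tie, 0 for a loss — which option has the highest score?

A: beats B, D, and C → score 3.
B: beats D and C; loses to A → score 2.
D: beats C; loses to A and B → score 1.
C: loses to A, B, and D → score 0.
A has the best pairwise record.

A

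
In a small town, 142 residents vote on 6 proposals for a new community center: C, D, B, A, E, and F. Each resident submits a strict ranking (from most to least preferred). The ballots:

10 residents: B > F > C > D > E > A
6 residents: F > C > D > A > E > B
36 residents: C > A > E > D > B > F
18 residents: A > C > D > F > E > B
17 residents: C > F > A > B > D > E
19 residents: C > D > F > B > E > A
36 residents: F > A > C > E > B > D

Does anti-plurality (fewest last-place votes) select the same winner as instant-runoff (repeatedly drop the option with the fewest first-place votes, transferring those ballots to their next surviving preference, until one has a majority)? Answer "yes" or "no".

yes

Anti-plurality — last-place votes: C 0, D 36, B 24, A 29, E 17, F 36. Winner: C.
Instant-runoff — R1 C 72, D 0, B 10, A 18, E 0, F 42 (C winner). Winner: C.
The two methods agree.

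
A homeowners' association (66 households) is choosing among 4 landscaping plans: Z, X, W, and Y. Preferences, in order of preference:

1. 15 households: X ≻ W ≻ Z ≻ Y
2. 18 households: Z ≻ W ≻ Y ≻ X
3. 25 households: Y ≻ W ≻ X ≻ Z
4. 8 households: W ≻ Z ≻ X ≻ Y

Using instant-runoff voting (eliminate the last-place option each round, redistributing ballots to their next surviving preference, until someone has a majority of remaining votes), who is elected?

Z

Round 1: Z 18, X 15, W 8, Y 25. Eliminate W.
Round 2: Z 26, X 15, Y 25. Eliminate X.
Round 3: Z 41, Y 25. Z has a majority.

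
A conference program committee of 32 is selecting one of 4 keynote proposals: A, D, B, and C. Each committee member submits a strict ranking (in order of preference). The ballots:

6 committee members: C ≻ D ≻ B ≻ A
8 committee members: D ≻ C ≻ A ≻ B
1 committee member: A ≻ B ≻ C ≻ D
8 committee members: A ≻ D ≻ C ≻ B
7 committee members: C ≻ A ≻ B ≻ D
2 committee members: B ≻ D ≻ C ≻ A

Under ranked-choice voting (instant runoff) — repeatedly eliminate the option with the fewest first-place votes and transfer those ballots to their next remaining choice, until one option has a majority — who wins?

D

Round 1: A 9, D 8, B 2, C 13. Eliminate B.
Round 2: A 9, D 10, C 13. Eliminate A.
Round 3: D 18, C 14. D has a majority.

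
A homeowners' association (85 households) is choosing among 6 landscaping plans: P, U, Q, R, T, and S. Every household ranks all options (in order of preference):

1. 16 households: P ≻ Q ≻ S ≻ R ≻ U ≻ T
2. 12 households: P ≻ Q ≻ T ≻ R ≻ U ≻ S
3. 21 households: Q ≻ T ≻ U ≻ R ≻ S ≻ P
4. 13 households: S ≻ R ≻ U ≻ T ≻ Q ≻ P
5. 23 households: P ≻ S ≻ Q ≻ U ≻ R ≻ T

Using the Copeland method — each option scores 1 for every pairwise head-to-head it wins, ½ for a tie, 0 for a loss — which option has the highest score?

P: beats U, Q, R, T, and S → score 5.
U: beats R and T; loses to P, Q, and S → score 2.
Q: beats U, R, T, and S; loses to P → score 4.
R: beats T; loses to P, U, Q, and S → score 1.
T: loses to P, U, Q, R, and S → score 0.
S: beats U, R, and T; loses to P and Q → score 3.
P has the best pairwise record.

P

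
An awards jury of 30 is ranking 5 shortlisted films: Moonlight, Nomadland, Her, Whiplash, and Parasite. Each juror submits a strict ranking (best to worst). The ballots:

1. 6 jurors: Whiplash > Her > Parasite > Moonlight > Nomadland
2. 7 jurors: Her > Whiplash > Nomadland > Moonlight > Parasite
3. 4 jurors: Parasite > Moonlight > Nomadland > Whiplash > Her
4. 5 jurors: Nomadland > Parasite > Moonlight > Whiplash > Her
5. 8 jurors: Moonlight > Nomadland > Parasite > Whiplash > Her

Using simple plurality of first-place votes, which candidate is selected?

First-place votes: Moonlight 8, Nomadland 5, Her 7, Whiplash 6, Parasite 4.
Moonlight has the most first-place votes.

Moonlight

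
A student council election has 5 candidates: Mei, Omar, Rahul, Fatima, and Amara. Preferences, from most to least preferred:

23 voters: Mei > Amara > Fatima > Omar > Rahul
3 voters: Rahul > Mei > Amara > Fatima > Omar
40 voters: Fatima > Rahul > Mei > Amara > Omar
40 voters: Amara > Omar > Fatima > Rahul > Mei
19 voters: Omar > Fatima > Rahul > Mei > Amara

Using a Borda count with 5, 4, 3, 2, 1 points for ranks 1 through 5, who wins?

Mei: 23·5 + 3·4 + 40·3 + 40·1 + 19·2 = 325
Omar: 23·2 + 3·1 + 40·1 + 40·4 + 19·5 = 344
Rahul: 23·1 + 3·5 + 40·4 + 40·2 + 19·3 = 335
Fatima: 23·3 + 3·2 + 40·5 + 40·3 + 19·4 = 471
Amara: 23·4 + 3·3 + 40·2 + 40·5 + 19·1 = 400
Fatima has the highest Borda score (471).

Fatima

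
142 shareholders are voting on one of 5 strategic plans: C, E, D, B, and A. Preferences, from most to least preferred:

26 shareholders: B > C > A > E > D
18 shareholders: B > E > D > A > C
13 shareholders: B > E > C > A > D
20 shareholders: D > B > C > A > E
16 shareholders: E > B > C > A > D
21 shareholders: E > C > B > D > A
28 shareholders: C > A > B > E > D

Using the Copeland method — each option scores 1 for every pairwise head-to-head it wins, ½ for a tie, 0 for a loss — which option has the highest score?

C: beats E, D, and A; loses to B → score 3.
E: beats D; loses to C, B, and A → score 1.
D: loses to C, E, B, and A → score 0.
B: beats C, E, D, and A → score 4.
A: beats E and D; loses to C and B → score 2.
B has the best pairwise record.

B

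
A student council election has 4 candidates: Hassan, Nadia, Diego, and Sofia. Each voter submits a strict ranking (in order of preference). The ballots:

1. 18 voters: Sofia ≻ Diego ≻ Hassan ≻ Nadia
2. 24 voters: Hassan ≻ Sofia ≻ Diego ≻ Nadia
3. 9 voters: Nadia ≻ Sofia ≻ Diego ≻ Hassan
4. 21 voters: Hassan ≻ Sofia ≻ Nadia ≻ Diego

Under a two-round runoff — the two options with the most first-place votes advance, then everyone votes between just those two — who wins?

Hassan

Round 1 first-place votes: Hassan 45, Nadia 9, Diego 0, Sofia 18.
Hassan and Sofia advance.
Runoff: Hassan is preferred to Sofia by 45 voters; Sofia by 27.
Hassan wins the runoff.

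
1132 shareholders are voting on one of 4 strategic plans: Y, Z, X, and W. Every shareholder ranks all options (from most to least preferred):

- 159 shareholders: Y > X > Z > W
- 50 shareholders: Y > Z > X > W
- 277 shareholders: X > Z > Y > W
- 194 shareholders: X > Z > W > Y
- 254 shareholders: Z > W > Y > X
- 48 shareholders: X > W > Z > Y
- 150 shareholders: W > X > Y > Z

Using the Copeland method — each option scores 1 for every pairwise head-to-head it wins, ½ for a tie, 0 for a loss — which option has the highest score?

X

Y: loses to Z, X, and W → score 0.
Z: beats Y and W; loses to X → score 2.
X: beats Y, Z, and W → score 3.
W: beats Y; loses to Z and X → score 1.
X has the best pairwise record.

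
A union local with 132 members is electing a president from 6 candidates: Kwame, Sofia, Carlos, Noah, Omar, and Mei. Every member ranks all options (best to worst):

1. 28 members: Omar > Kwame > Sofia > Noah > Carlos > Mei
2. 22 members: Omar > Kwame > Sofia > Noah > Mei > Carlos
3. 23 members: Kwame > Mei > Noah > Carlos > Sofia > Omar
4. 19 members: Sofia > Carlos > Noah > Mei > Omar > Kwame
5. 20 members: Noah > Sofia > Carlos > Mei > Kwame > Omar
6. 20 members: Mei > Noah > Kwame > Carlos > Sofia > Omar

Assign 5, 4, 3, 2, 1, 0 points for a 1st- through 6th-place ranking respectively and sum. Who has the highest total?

Noah

Kwame: 28·4 + 22·4 + 23·5 + 19·0 + 20·1 + 20·3 = 395
Sofia: 28·3 + 22·3 + 23·1 + 19·5 + 20·4 + 20·1 = 368
Carlos: 28·1 + 22·0 + 23·2 + 19·4 + 20·3 + 20·2 = 250
Noah: 28·2 + 22·2 + 23·3 + 19·3 + 20·5 + 20·4 = 406
Omar: 28·5 + 22·5 + 23·0 + 19·1 + 20·0 + 20·0 = 269
Mei: 28·0 + 22·1 + 23·4 + 19·2 + 20·2 + 20·5 = 292
Noah has the highest Borda score (406).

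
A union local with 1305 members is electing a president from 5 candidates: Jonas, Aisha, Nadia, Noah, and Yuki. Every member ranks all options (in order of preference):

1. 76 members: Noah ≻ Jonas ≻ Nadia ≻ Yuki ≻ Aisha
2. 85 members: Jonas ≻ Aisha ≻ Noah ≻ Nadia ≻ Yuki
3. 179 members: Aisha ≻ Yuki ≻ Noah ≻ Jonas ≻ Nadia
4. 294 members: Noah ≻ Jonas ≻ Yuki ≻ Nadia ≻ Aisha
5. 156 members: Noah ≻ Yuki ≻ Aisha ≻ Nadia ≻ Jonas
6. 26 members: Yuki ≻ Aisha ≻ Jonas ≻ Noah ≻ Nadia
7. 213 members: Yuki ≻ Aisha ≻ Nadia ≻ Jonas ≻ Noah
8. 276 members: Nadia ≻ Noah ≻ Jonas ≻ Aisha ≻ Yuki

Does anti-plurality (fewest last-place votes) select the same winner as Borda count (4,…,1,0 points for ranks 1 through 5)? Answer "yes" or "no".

no

Anti-plurality — last-place votes: Jonas 156, Aisha 370, Nadia 205, Noah 213, Yuki 361. Winner: Jonas.
Borda — scores: Jonas 2446, Aisha 2276, Nadia 2217, Noah 3486, Yuki 2625. Winner: Noah.
The two methods disagree.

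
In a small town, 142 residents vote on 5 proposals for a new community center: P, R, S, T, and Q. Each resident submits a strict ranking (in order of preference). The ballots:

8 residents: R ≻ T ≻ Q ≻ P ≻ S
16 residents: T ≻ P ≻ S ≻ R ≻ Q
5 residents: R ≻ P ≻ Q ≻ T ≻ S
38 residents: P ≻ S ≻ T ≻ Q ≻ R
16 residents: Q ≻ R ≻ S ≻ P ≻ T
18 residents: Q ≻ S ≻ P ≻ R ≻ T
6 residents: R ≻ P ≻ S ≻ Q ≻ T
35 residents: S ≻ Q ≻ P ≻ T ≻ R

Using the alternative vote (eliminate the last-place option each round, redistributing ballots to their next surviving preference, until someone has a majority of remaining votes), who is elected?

Round 1: P 38, R 19, S 35, T 16, Q 34. Eliminate T.
Round 2: P 54, R 19, S 35, Q 34. Eliminate R.
Round 3: P 65, S 35, Q 42. Eliminate S.
Round 4: P 65, Q 77. Q has a majority.

Q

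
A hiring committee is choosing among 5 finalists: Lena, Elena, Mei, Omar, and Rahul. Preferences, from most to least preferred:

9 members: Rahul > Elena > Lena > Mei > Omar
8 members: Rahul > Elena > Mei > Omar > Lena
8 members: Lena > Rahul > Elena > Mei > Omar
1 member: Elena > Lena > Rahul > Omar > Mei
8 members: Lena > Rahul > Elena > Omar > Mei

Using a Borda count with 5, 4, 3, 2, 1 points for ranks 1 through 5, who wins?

Rahul

Lena: 9·3 + 8·1 + 8·5 + 1·4 + 8·5 = 119
Elena: 9·4 + 8·4 + 8·3 + 1·5 + 8·3 = 121
Mei: 9·2 + 8·3 + 8·2 + 1·1 + 8·1 = 67
Omar: 9·1 + 8·2 + 8·1 + 1·2 + 8·2 = 51
Rahul: 9·5 + 8·5 + 8·4 + 1·3 + 8·4 = 152
Rahul has the highest Borda score (152).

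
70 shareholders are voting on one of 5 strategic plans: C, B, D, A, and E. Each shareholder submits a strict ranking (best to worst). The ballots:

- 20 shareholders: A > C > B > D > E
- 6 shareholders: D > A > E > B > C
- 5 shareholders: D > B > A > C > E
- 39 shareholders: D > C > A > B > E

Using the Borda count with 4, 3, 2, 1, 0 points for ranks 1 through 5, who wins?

D

C: 20·3 + 6·0 + 5·1 + 39·3 = 182
B: 20·2 + 6·1 + 5·3 + 39·1 = 100
D: 20·1 + 6·4 + 5·4 + 39·4 = 220
A: 20·4 + 6·3 + 5·2 + 39·2 = 186
E: 20·0 + 6·2 + 5·0 + 39·0 = 12
D has the highest Borda score (220).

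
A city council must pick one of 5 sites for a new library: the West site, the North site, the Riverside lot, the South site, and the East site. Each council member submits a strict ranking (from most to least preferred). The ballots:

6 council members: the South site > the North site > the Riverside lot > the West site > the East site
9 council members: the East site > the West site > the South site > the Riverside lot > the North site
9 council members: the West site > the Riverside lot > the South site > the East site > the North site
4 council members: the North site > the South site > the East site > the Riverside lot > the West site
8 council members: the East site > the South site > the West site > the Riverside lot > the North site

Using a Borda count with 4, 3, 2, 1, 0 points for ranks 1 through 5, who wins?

the West site: 6·1 + 9·3 + 9·4 + 4·0 + 8·2 = 85
the North site: 6·3 + 9·0 + 9·0 + 4·4 + 8·0 = 34
the Riverside lot: 6·2 + 9·1 + 9·3 + 4·1 + 8·1 = 60
the South site: 6·4 + 9·2 + 9·2 + 4·3 + 8·3 = 96
the East site: 6·0 + 9·4 + 9·1 + 4·2 + 8·4 = 85
the South site has the highest Borda score (96).

the South site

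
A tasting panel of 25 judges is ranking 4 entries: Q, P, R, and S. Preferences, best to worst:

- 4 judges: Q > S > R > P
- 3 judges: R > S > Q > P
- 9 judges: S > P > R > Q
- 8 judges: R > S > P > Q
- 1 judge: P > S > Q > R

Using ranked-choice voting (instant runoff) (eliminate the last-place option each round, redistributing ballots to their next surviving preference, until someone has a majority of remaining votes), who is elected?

S

Round 1: Q 4, P 1, R 11, S 9. Eliminate P.
Round 2: Q 4, R 11, S 10. Eliminate Q.
Round 3: R 11, S 14. S has a majority.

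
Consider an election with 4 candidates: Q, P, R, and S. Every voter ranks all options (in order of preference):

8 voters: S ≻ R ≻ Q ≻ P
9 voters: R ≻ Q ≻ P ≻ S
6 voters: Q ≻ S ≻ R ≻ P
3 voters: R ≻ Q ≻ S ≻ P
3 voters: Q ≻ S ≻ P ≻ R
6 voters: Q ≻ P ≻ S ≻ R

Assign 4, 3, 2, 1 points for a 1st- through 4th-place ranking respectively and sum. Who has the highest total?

Q

Q: 8·2 + 9·3 + 6·4 + 3·3 + 3·4 + 6·4 = 112
P: 8·1 + 9·2 + 6·1 + 3·1 + 3·2 + 6·3 = 59
R: 8·3 + 9·4 + 6·2 + 3·4 + 3·1 + 6·1 = 93
S: 8·4 + 9·1 + 6·3 + 3·2 + 3·3 + 6·2 = 86
Q has the highest Borda score (112).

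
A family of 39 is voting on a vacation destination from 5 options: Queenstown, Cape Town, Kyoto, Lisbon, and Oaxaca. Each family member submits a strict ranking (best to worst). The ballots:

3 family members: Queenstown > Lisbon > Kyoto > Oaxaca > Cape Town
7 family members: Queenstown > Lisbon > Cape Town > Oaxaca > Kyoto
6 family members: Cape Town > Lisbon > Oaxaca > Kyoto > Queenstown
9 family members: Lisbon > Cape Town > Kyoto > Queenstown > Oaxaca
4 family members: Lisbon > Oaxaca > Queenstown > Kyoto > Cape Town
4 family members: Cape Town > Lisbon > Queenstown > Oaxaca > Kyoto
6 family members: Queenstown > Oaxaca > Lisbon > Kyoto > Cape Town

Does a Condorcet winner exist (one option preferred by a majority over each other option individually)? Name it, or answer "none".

Lisbon vs Queenstown: 23–16 for Lisbon.
Lisbon vs Cape Town: 29–10 for Lisbon.
Lisbon vs Kyoto: 39–0 for Lisbon.
Lisbon vs Oaxaca: 33–6 for Lisbon.
Lisbon beats every other option head-to-head.

Lisbon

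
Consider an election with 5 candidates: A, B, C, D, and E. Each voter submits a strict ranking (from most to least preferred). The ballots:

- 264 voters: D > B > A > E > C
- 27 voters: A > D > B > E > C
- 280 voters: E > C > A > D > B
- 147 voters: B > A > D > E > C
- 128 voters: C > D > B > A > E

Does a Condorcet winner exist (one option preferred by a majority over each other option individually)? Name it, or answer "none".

Checking pairwise contests:
B beats A 539–307.
D beats B 699–147.
A beats C 438–408.
A beats D 454–392.
A beats E 566–280.
Every option loses at least one head-to-head, so there is no Condorcet winner.

none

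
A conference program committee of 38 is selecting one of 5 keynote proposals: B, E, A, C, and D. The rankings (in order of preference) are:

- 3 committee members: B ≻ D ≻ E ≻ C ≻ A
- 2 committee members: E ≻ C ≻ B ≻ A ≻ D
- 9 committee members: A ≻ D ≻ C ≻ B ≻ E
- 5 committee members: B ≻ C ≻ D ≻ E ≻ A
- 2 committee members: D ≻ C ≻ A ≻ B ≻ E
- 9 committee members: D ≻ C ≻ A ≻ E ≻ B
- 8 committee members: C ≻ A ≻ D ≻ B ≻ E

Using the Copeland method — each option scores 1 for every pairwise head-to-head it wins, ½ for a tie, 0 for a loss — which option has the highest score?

D

B: beats E; loses to A, C, and D → score 1.
E: loses to B, A, C, and D → score 0.
A: beats B and E; ties D; loses to C → score 2.5.
C: beats B, E, and A; loses to D → score 3.
D: beats B, E, and C; ties A → score 3.5.
D has the best pairwise record.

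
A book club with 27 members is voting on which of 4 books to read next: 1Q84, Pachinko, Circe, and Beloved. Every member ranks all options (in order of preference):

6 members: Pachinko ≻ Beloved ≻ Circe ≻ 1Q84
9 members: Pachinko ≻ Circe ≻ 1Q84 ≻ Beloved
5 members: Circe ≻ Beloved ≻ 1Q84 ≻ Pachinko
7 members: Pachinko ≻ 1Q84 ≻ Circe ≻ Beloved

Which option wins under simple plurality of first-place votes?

First-place votes: 1Q84 0, Pachinko 22, Circe 5, Beloved 0.
Pachinko has the most first-place votes.

Pachinko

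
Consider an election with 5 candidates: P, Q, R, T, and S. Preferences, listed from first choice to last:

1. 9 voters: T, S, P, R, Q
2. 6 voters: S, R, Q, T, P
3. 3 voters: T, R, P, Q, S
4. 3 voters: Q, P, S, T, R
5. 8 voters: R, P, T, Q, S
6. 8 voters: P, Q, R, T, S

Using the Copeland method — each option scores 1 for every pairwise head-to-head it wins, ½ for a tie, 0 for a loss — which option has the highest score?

P: beats Q, R, T, and S → score 4.
Q: beats S; loses to P, R, and T → score 1.
R: beats Q, T, and S; loses to P → score 3.
T: beats Q and S; loses to P and R → score 2.
S: loses to P, Q, R, and T → score 0.
P has the best pairwise record.

P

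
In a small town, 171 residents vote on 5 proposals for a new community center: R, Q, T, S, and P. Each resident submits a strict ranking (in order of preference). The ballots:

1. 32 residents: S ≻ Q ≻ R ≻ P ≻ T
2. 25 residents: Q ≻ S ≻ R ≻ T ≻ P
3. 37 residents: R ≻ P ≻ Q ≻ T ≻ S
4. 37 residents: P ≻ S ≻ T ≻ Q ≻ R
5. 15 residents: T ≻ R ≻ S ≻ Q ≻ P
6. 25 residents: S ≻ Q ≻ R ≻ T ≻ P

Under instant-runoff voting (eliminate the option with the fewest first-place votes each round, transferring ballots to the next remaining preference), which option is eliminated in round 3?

P

Round 1: R 37, Q 25, T 15, S 57, P 37. Eliminate T.
Round 2: R 52, Q 25, S 57, P 37. Eliminate Q.
Round 3: R 52, S 82, P 37. Eliminate P.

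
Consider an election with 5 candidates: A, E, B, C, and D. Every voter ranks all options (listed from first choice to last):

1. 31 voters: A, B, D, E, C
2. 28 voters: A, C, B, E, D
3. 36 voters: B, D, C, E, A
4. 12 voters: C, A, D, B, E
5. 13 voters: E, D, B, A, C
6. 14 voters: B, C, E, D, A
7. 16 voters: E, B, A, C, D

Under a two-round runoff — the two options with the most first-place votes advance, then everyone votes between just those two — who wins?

Round 1 first-place votes: A 59, E 29, B 50, C 12, D 0.
A and B advance.
Runoff: A is preferred to B by 71 voters; B by 79.
B wins the runoff.

B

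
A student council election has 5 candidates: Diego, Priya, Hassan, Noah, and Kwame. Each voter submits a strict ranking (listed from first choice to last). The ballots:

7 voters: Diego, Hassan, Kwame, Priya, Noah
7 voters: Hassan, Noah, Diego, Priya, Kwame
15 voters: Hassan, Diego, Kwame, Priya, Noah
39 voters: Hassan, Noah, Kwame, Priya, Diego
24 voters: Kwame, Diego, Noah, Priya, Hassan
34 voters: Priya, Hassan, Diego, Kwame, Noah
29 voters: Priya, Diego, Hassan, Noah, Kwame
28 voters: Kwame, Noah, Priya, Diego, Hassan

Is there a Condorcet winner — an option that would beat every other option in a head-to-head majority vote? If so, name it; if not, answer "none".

none

Checking pairwise contests:
Priya beats Diego 130–53.
Noah beats Priya 98–85.
Priya beats Hassan 115–68.
Diego beats Noah 109–74.
Diego beats Kwame 92–91.
Every option loses at least one head-to-head, so there is no Condorcet winner.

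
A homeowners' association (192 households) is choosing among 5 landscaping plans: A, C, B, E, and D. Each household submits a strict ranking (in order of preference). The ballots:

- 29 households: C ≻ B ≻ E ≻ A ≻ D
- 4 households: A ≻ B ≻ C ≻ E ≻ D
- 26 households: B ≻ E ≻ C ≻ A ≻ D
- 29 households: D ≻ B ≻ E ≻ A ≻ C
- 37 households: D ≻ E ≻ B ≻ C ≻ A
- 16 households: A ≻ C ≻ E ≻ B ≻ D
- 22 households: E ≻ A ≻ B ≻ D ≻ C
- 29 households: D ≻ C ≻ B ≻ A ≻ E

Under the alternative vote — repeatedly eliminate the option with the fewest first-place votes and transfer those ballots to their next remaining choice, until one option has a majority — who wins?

B

Round 1: A 20, C 29, B 26, E 22, D 95. Eliminate A.
Round 2: C 45, B 30, E 22, D 95. Eliminate E.
Round 3: C 45, B 52, D 95. Eliminate C.
Round 4: B 97, D 95. B has a majority.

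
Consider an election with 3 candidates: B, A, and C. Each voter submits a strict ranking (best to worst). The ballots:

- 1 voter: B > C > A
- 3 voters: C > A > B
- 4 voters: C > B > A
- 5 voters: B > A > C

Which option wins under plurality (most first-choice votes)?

C

First-place votes: B 6, A 0, C 7.
C has the most first-place votes.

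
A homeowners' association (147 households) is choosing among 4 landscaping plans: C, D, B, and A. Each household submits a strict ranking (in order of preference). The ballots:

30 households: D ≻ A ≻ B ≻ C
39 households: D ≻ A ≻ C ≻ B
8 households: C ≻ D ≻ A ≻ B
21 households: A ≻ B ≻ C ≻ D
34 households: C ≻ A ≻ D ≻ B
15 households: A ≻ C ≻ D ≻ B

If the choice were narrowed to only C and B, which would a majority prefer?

C

Voters preferring C to B: 96; preferring B to C: 51.
C wins the head-to-head.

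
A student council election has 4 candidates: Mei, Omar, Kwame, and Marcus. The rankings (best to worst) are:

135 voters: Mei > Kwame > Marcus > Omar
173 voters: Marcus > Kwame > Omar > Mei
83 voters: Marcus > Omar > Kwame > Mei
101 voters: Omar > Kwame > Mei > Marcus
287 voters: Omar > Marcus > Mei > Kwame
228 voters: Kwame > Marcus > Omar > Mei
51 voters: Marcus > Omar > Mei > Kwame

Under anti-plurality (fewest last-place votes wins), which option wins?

Last-place votes: Mei 484, Omar 135, Kwame 338, Marcus 101.
Marcus is ranked last by the fewest voters, so Marcus wins.

Marcus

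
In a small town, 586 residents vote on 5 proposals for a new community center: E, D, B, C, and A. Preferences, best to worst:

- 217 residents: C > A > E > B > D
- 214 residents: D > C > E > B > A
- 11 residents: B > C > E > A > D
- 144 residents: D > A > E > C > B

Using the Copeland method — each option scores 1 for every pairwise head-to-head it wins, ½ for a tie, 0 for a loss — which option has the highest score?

E: beats B; loses to D, C, and A → score 1.
D: beats E, B, C, and A → score 4.
B: loses to E, D, C, and A → score 0.
C: beats E, B, and A; loses to D → score 3.
A: beats E and B; loses to D and C → score 2.
D has the best pairwise record.

D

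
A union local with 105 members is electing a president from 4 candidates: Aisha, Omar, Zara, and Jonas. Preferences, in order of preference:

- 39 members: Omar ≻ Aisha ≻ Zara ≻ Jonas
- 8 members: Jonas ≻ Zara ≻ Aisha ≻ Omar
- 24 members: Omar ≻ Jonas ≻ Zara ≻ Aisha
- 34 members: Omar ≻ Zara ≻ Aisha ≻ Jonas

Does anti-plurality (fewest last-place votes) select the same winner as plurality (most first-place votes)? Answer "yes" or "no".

Anti-plurality — last-place votes: Aisha 24, Omar 8, Zara 0, Jonas 73. Winner: Zara.
Plurality — first-place votes: Aisha 0, Omar 97, Zara 0, Jonas 8. Winner: Omar.
The two methods disagree.

no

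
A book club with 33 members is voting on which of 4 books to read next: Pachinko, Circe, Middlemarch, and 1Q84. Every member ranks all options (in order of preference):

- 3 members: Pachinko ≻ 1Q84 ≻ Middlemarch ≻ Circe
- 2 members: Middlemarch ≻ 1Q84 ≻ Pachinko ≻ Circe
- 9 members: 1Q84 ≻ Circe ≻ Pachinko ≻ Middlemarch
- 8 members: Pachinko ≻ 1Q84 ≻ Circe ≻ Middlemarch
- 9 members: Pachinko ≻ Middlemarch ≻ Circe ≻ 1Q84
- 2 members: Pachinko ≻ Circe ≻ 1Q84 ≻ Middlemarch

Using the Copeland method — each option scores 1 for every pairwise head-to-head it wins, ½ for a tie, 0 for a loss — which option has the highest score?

Pachinko: beats Circe, Middlemarch, and 1Q84 → score 3.
Circe: beats Middlemarch; loses to Pachinko and 1Q84 → score 1.
Middlemarch: loses to Pachinko, Circe, and 1Q84 → score 0.
1Q84: beats Circe and Middlemarch; loses to Pachinko → score 2.
Pachinko has the best pairwise record.

Pachinko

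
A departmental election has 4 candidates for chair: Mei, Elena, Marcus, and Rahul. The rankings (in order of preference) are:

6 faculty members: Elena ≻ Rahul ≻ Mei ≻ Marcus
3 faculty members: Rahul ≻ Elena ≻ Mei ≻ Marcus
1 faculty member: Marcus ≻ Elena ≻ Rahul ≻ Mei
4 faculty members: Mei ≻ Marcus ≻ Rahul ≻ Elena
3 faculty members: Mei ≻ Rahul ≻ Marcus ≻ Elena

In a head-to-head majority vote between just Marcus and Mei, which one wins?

Voters preferring Marcus to Mei: 1; preferring Mei to Marcus: 16.
Mei wins the head-to-head.

Mei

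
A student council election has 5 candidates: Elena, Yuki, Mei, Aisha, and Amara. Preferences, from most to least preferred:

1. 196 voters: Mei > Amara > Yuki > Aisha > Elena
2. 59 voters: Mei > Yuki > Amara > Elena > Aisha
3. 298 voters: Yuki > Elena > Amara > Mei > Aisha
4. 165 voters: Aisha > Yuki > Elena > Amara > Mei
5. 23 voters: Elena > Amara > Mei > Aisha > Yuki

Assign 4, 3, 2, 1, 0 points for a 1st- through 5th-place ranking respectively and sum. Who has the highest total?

Elena: 196·0 + 59·1 + 298·3 + 165·2 + 23·4 = 1375
Yuki: 196·2 + 59·3 + 298·4 + 165·3 + 23·0 = 2256
Mei: 196·4 + 59·4 + 298·1 + 165·0 + 23·2 = 1364
Aisha: 196·1 + 59·0 + 298·0 + 165·4 + 23·1 = 879
Amara: 196·3 + 59·2 + 298·2 + 165·1 + 23·3 = 1536
Yuki has the highest Borda score (2256).

Yuki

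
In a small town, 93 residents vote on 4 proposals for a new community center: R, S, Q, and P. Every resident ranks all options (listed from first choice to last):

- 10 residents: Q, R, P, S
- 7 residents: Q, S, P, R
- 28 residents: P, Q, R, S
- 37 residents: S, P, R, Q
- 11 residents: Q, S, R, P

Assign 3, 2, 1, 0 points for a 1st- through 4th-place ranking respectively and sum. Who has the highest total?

P

R: 10·2 + 7·0 + 28·1 + 37·1 + 11·1 = 96
S: 10·0 + 7·2 + 28·0 + 37·3 + 11·2 = 147
Q: 10·3 + 7·3 + 28·2 + 37·0 + 11·3 = 140
P: 10·1 + 7·1 + 28·3 + 37·2 + 11·0 = 175
P has the highest Borda score (175).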